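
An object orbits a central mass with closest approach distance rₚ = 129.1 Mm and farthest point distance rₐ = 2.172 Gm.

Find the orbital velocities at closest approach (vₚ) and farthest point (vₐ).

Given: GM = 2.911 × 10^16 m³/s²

Convert to SI: rₚ = 129.1 Mm = 1.291e+08 m; rₐ = 2.172 Gm = 2.172e+09 m.
Use the vis-viva equation v² = GM(2/r − 1/a) with a = (rₚ + rₐ)/2 = (1.291e+08 + 2.172e+09)/2 = 1.15055e+09 m.
vₚ = √(GM · (2/rₚ − 1/a)) = √(2.911e+16 · (2/1.291e+08 − 1/1.15055e+09)) m/s ≈ 2.063e+04 m/s = 20.63 km/s.
vₐ = √(GM · (2/rₐ − 1/a)) = √(2.911e+16 · (2/2.172e+09 − 1/1.15055e+09)) m/s ≈ 1226 m/s = 1.226 km/s.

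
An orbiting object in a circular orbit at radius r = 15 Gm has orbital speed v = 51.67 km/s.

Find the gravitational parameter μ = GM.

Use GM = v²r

Convert to SI: r = 15 Gm = 1.5e+10 m; v = 51.67 km/s = 51670 m/s.
For a circular orbit v² = GM/r, so GM = v² · r.
GM = (51670)² · 1.5e+10 m³/s² ≈ 4.005e+19 m³/s² = 4.005 × 10^19 m³/s².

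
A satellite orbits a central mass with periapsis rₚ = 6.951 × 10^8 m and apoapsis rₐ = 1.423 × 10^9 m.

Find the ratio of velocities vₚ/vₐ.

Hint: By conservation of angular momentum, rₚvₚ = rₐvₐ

Conservation of angular momentum gives rₚvₚ = rₐvₐ, so vₚ/vₐ = rₐ/rₚ.
vₚ/vₐ = 1.423e+09 / 6.951e+08 ≈ 2.047.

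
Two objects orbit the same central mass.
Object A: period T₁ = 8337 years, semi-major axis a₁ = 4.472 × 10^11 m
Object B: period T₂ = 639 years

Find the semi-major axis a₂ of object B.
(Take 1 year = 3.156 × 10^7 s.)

Convert to SI: T₁ = 8337 years = 2.63116e+11 s; T₂ = 639 years = 2.01668e+10 s.
Kepler's third law: (T₁/T₂)² = (a₁/a₂)³ ⇒ a₂ = a₁ · (T₂/T₁)^(2/3).
T₂/T₁ = 2.01668e+10 / 2.63116e+11 = 0.0766463.
a₂ = 4.472e+11 · (0.0766463)^(2/3) m ≈ 8.069e+10 m = 8.069 × 10^10 m.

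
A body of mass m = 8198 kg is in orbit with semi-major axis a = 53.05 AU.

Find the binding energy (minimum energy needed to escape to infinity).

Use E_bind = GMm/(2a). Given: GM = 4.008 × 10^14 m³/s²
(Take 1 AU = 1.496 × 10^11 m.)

Convert to SI: a = 53.05 AU = 7.93628e+12 m.
Total orbital energy is E = −GMm/(2a); binding energy is E_bind = −E = GMm/(2a).
E_bind = 4.008e+14 · 8198 / (2 · 7.93628e+12) J ≈ 2.07e+05 J = 207 kJ.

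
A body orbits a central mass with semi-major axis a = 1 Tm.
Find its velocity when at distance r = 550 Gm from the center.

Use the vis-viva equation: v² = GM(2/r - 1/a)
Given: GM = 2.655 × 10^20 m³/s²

Convert to SI: a = 1 Tm = 1e+12 m; r = 550 Gm = 5.5e+11 m.
Vis-viva: v = √(GM · (2/r − 1/a)).
2/r − 1/a = 2/5.5e+11 − 1/1e+12 = 2.63636e-12 m⁻¹.
v = √(2.655e+20 · 2.63636e-12) m/s ≈ 2.646e+04 m/s = 26.46 km/s.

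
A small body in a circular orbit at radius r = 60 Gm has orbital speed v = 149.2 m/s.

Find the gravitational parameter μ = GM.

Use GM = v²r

Convert to SI: r = 60 Gm = 6e+10 m.
For a circular orbit v² = GM/r, so GM = v² · r.
GM = (149.2)² · 6e+10 m³/s² ≈ 1.336e+15 m³/s² = 1.336 × 10^15 m³/s².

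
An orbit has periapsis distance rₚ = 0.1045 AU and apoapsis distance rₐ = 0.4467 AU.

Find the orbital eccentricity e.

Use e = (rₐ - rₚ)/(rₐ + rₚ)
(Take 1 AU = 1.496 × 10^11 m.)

Convert to SI: rₚ = 0.1045 AU = 1.56332e+10 m; rₐ = 0.4467 AU = 6.68263e+10 m.
e = (rₐ − rₚ) / (rₐ + rₚ).
e = (6.68263e+10 − 1.56332e+10) / (6.68263e+10 + 1.56332e+10) = 5.11931e+10 / 8.24595e+10 ≈ 0.6208.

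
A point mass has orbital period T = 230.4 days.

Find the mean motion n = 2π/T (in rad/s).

Convert to SI: T = 230.4 days = 1.99066e+07 s.
n = 2π / T.
n = 2π / 1.99066e+07 s ≈ 3.156e-07 rad/s.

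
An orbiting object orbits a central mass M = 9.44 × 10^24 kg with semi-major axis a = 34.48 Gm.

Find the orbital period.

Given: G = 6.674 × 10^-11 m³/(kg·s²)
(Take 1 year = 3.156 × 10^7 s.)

Convert to SI: a = 34.48 Gm = 3.448e+10 m.
GM = G · M = 6.674e-11 · 9.44e+24 = 6.30026e+14 m³/s².
Kepler's third law: T = 2π √(a³ / GM).
Substituting a = 3.448e+10 m and GM = 6.30026e+14 m³/s²:
T = 2π √((3.448e+10)³ / 6.30026e+14) s
T ≈ 1.603e+09 s = 50.78 years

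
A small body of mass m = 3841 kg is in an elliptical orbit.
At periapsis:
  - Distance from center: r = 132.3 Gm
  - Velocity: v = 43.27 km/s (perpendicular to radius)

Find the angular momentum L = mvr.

Convert to SI: r = 132.3 Gm = 1.323e+11 m; v = 43.27 km/s = 43270 m/s.
Since v is perpendicular to r, L = m · v · r.
L = 3841 · 43270 · 1.323e+11 kg·m²/s ≈ 2.199e+19 kg·m²/s.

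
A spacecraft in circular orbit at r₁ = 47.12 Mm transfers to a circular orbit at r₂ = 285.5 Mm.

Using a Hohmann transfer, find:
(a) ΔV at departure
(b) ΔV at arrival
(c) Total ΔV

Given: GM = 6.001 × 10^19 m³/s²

Convert to SI: r₁ = 47.12 Mm = 4.712e+07 m; r₂ = 285.5 Mm = 2.855e+08 m.
Transfer semi-major axis: a_t = (r₁ + r₂)/2 = (4.712e+07 + 2.855e+08)/2 = 1.6631e+08 m.
Circular speeds: v₁ = √(GM/r₁) = 1.12852e+06 m/s, v₂ = √(GM/r₂) = 458468 m/s.
Transfer speeds (vis-viva v² = GM(2/r − 1/a_t)): v₁ᵗ = 1.47861e+06 m/s, v₂ᵗ = 244035 m/s.
(a) ΔV₁ = |v₁ᵗ − v₁| ≈ 3.501e+05 m/s = 350.1 km/s.
(b) ΔV₂ = |v₂ − v₂ᵗ| ≈ 2.144e+05 m/s = 214.4 km/s.
(c) ΔV_total = ΔV₁ + ΔV₂ ≈ 5.645e+05 m/s = 564.5 km/s.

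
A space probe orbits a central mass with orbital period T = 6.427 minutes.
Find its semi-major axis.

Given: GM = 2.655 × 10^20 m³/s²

Convert to SI: T = 6.427 minutes = 385.62 s.
Invert Kepler's third law: a = (GM · T² / (4π²))^(1/3).
Substituting T = 385.62 s and GM = 2.655e+20 m³/s²:
a = (2.655e+20 · (385.62)² / (4π²))^(1/3) m
a ≈ 1e+08 m = 100 Mm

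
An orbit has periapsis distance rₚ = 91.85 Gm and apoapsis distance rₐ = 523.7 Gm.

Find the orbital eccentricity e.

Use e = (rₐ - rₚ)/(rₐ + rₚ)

Convert to SI: rₚ = 91.85 Gm = 9.185e+10 m; rₐ = 523.7 Gm = 5.237e+11 m.
e = (rₐ − rₚ) / (rₐ + rₚ).
e = (5.237e+11 − 9.185e+10) / (5.237e+11 + 9.185e+10) = 4.3185e+11 / 6.1555e+11 ≈ 0.7016.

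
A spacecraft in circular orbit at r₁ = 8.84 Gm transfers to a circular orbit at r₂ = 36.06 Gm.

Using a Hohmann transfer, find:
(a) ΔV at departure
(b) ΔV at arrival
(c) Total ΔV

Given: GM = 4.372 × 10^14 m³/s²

Convert to SI: r₁ = 8.84 Gm = 8.84e+09 m; r₂ = 36.06 Gm = 3.606e+10 m.
Transfer semi-major axis: a_t = (r₁ + r₂)/2 = (8.84e+09 + 3.606e+10)/2 = 2.245e+10 m.
Circular speeds: v₁ = √(GM/r₁) = 222.389 m/s, v₂ = √(GM/r₂) = 110.11 m/s.
Transfer speeds (vis-viva v² = GM(2/r − 1/a_t)): v₁ᵗ = 281.85 m/s, v₂ᵗ = 69.0948 m/s.
(a) ΔV₁ = |v₁ᵗ − v₁| ≈ 59.46 m/s = 59.46 m/s.
(b) ΔV₂ = |v₂ − v₂ᵗ| ≈ 41.02 m/s = 41.02 m/s.
(c) ΔV_total = ΔV₁ + ΔV₂ ≈ 100.5 m/s = 100.5 m/s.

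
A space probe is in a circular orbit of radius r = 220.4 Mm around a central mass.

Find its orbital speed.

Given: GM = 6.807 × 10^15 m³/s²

Convert to SI: r = 220.4 Mm = 2.204e+08 m.
For a circular orbit, gravity supplies the centripetal force, so v = √(GM / r).
v = √(6.807e+15 / 2.204e+08) m/s ≈ 5557 m/s = 5.557 km/s.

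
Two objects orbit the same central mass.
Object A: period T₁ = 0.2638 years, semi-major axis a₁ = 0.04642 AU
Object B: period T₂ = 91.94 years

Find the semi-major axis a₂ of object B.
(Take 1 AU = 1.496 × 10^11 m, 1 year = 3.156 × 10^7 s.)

Convert to SI: T₁ = 0.2638 years = 8.32553e+06 s; a₁ = 0.04642 AU = 6.94443e+09 m; T₂ = 91.94 years = 2.90163e+09 s.
Kepler's third law: (T₁/T₂)² = (a₁/a₂)³ ⇒ a₂ = a₁ · (T₂/T₁)^(2/3).
T₂/T₁ = 2.90163e+09 / 8.32553e+06 = 348.522.
a₂ = 6.94443e+09 · (348.522)^(2/3) m ≈ 3.439e+11 m = 2.299 AU.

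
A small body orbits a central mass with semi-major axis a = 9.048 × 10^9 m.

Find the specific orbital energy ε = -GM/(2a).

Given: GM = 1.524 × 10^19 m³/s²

ε = −GM / (2a).
ε = −1.524e+19 / (2 · 9.048e+09) J/kg ≈ -8.422e+08 J/kg = -842.2 MJ/kg.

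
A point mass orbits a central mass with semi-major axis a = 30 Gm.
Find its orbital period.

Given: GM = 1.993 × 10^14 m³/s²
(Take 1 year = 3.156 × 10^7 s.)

Convert to SI: a = 30 Gm = 3e+10 m.
Kepler's third law: T = 2π √(a³ / GM).
Substituting a = 3e+10 m and GM = 1.993e+14 m³/s²:
T = 2π √((3e+10)³ / 1.993e+14) s
T ≈ 2.313e+09 s = 73.28 years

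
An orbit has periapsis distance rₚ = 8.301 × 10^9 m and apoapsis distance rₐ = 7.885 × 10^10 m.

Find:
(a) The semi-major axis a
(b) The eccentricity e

(a) a = (rₚ + rₐ) / 2 = (8.301e+09 + 7.885e+10) / 2 ≈ 4.358e+10 m = 4.358 × 10^10 m.
(b) e = (rₐ − rₚ) / (rₐ + rₚ) = (7.885e+10 − 8.301e+09) / (7.885e+10 + 8.301e+09) ≈ 0.8095.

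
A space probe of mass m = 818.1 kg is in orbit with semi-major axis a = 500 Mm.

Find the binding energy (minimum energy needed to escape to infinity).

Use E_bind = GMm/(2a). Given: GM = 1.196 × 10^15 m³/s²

Convert to SI: a = 500 Mm = 5e+08 m.
Total orbital energy is E = −GMm/(2a); binding energy is E_bind = −E = GMm/(2a).
E_bind = 1.196e+15 · 818.1 / (2 · 5e+08) J ≈ 9.784e+08 J = 978.4 MJ.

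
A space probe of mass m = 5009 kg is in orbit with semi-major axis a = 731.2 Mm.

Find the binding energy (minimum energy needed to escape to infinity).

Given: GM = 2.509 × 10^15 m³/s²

Convert to SI: a = 731.2 Mm = 7.312e+08 m.
Total orbital energy is E = −GMm/(2a); binding energy is E_bind = −E = GMm/(2a).
E_bind = 2.509e+15 · 5009 / (2 · 7.312e+08) J ≈ 8.594e+09 J = 8.594 GJ.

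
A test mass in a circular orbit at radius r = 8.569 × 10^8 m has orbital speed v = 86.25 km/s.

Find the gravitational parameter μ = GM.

Convert to SI: v = 86.25 km/s = 86250 m/s.
For a circular orbit v² = GM/r, so GM = v² · r.
GM = (86250)² · 8.569e+08 m³/s² ≈ 6.375e+18 m³/s² = 6.375 × 10^18 m³/s².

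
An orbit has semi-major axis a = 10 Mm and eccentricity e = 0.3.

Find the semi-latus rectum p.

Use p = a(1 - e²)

Convert to SI: a = 10 Mm = 1e+07 m.
p = a (1 − e²).
p = 1e+07 · (1 − (0.3)²) = 1e+07 · 0.91 ≈ 9.1e+06 m = 9.1 Mm.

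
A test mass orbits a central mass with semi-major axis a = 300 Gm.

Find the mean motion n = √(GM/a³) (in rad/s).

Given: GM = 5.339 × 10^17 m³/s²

Convert to SI: a = 300 Gm = 3e+11 m.
n = √(GM / a³).
n = √(5.339e+17 / (3e+11)³) rad/s ≈ 4.447e-09 rad/s.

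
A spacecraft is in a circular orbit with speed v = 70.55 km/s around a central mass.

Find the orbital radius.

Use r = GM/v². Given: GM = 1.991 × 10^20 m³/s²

Convert to SI: v = 70.55 km/s = 70550 m/s.
For a circular orbit, v² = GM / r, so r = GM / v².
r = 1.991e+20 / (70550)² m ≈ 4e+10 m = 40 Gm.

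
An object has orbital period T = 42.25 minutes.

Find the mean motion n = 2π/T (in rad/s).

Convert to SI: T = 42.25 minutes = 2535 s.
n = 2π / T.
n = 2π / 2535 s ≈ 0.002479 rad/s.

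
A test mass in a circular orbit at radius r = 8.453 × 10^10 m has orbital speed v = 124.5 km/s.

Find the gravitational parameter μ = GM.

Convert to SI: v = 124.5 km/s = 124500 m/s.
For a circular orbit v² = GM/r, so GM = v² · r.
GM = (124500)² · 8.453e+10 m³/s² ≈ 1.31e+21 m³/s² = 1.31 × 10^21 m³/s².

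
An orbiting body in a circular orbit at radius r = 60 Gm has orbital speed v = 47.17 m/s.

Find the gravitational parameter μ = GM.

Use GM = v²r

Convert to SI: r = 60 Gm = 6e+10 m.
For a circular orbit v² = GM/r, so GM = v² · r.
GM = (47.17)² · 6e+10 m³/s² ≈ 1.335e+14 m³/s² = 1.335 × 10^14 m³/s².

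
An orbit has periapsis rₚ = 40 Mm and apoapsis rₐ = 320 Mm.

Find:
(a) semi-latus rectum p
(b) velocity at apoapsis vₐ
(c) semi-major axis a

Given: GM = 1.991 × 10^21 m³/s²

Convert to SI: rₚ = 40 Mm = 4e+07 m; rₐ = 320 Mm = 3.2e+08 m.
(a) From a = (rₚ + rₐ)/2 = 1.8e+08 m and e = (rₐ − rₚ)/(rₐ + rₚ) = 0.777778, p = a(1 − e²) = 1.8e+08 · (1 − (0.777778)²) ≈ 7.111e+07 m
(b) With a = (rₚ + rₐ)/2 = 1.8e+08 m, vₐ = √(GM (2/rₐ − 1/a)) = √(1.991e+21 · (2/3.2e+08 − 1/1.8e+08)) m/s ≈ 1.176e+06 m/s
(c) a = (rₚ + rₐ)/2 = (4e+07 + 3.2e+08)/2 ≈ 1.8e+08 m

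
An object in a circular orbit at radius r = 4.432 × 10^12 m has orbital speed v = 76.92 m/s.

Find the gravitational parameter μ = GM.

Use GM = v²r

For a circular orbit v² = GM/r, so GM = v² · r.
GM = (76.92)² · 4.432e+12 m³/s² ≈ 2.622e+16 m³/s² = 2.622 × 10^16 m³/s².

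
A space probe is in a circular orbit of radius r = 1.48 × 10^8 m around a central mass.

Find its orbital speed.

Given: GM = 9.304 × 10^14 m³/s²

For a circular orbit, gravity supplies the centripetal force, so v = √(GM / r).
v = √(9.304e+14 / 1.48e+08) m/s ≈ 2507 m/s = 2.507 km/s.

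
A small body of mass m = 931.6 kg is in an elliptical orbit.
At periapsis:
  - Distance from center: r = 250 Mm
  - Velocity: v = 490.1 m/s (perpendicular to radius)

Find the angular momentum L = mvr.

Convert to SI: r = 250 Mm = 2.5e+08 m.
Since v is perpendicular to r, L = m · v · r.
L = 931.6 · 490.1 · 2.5e+08 kg·m²/s ≈ 1.141e+14 kg·m²/s.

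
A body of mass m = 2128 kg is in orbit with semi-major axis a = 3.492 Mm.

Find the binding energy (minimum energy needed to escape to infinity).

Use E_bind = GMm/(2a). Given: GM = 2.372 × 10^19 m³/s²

Convert to SI: a = 3.492 Mm = 3.492e+06 m.
Total orbital energy is E = −GMm/(2a); binding energy is E_bind = −E = GMm/(2a).
E_bind = 2.372e+19 · 2128 / (2 · 3.492e+06) J ≈ 7.227e+15 J = 7.227 PJ.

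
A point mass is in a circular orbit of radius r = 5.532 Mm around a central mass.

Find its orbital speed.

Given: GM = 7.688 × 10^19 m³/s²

Convert to SI: r = 5.532 Mm = 5.532e+06 m.
For a circular orbit, gravity supplies the centripetal force, so v = √(GM / r).
v = √(7.688e+19 / 5.532e+06) m/s ≈ 3.728e+06 m/s = 3728 km/s.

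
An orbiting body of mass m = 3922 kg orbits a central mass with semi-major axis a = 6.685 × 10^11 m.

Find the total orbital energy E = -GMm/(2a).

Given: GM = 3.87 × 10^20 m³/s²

E = −GMm / (2a).
E = −3.87e+20 · 3922 / (2 · 6.685e+11) J ≈ -1.135e+12 J = -1.135 TJ.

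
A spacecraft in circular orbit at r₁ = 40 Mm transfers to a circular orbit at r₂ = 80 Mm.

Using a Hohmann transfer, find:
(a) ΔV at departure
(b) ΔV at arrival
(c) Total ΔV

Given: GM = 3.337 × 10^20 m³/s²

Convert to SI: r₁ = 40 Mm = 4e+07 m; r₂ = 80 Mm = 8e+07 m.
Transfer semi-major axis: a_t = (r₁ + r₂)/2 = (4e+07 + 8e+07)/2 = 6e+07 m.
Circular speeds: v₁ = √(GM/r₁) = 2.88834e+06 m/s, v₂ = √(GM/r₂) = 2.04236e+06 m/s.
Transfer speeds (vis-viva v² = GM(2/r − 1/a_t)): v₁ᵗ = 3.33517e+06 m/s, v₂ᵗ = 1.66758e+06 m/s.
(a) ΔV₁ = |v₁ᵗ − v₁| ≈ 4.468e+05 m/s = 446.8 km/s.
(b) ΔV₂ = |v₂ − v₂ᵗ| ≈ 3.748e+05 m/s = 374.8 km/s.
(c) ΔV_total = ΔV₁ + ΔV₂ ≈ 8.216e+05 m/s = 821.6 km/s.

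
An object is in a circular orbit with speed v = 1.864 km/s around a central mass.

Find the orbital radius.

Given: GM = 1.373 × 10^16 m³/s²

Convert to SI: v = 1.864 km/s = 1864 m/s.
For a circular orbit, v² = GM / r, so r = GM / v².
r = 1.373e+16 / (1864)² m ≈ 3.952e+09 m = 3.952 × 10^9 m.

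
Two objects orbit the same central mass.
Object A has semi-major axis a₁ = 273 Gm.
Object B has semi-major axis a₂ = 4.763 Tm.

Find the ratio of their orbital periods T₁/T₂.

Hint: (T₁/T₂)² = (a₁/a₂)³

Convert to SI: a₁ = 273 Gm = 2.73e+11 m; a₂ = 4.763 Tm = 4.763e+12 m.
From Kepler's third law, (T₁/T₂)² = (a₁/a₂)³, so T₁/T₂ = (a₁/a₂)^(3/2).
a₁/a₂ = 2.73e+11 / 4.763e+12 = 0.0573168.
T₁/T₂ = (0.0573168)^(3/2) ≈ 0.01372.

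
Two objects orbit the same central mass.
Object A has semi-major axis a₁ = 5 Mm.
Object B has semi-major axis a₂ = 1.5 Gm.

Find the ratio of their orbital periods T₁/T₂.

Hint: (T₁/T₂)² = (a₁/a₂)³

Convert to SI: a₁ = 5 Mm = 5e+06 m; a₂ = 1.5 Gm = 1.5e+09 m.
From Kepler's third law, (T₁/T₂)² = (a₁/a₂)³, so T₁/T₂ = (a₁/a₂)^(3/2).
a₁/a₂ = 5e+06 / 1.5e+09 = 0.00333333.
T₁/T₂ = (0.00333333)^(3/2) ≈ 0.0001925.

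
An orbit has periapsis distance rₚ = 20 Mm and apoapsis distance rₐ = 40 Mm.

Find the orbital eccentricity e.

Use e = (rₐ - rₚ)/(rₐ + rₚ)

Convert to SI: rₚ = 20 Mm = 2e+07 m; rₐ = 40 Mm = 4e+07 m.
e = (rₐ − rₚ) / (rₐ + rₚ).
e = (4e+07 − 2e+07) / (4e+07 + 2e+07) = 2e+07 / 6e+07 ≈ 0.3333.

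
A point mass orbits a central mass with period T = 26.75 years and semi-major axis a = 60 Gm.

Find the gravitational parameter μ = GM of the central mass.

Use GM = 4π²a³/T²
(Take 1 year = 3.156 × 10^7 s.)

Convert to SI: T = 26.75 years = 8.4423e+08 s; a = 60 Gm = 6e+10 m.
GM = 4π² · a³ / T².
GM = 4π² · (6e+10)³ / (8.4423e+08)² m³/s² ≈ 1.196e+16 m³/s² = 1.196 × 10^16 m³/s².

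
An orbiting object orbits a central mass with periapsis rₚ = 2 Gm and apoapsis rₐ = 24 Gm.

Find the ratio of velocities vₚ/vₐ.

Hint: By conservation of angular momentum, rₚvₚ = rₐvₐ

Convert to SI: rₚ = 2 Gm = 2e+09 m; rₐ = 24 Gm = 2.4e+10 m.
Conservation of angular momentum gives rₚvₚ = rₐvₐ, so vₚ/vₐ = rₐ/rₚ.
vₚ/vₐ = 2.4e+10 / 2e+09 ≈ 12.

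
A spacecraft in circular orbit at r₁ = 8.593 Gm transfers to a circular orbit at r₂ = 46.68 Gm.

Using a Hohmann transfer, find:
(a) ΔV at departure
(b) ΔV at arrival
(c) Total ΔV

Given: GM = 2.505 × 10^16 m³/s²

Convert to SI: r₁ = 8.593 Gm = 8.593e+09 m; r₂ = 46.68 Gm = 4.668e+10 m.
Transfer semi-major axis: a_t = (r₁ + r₂)/2 = (8.593e+09 + 4.668e+10)/2 = 2.76365e+10 m.
Circular speeds: v₁ = √(GM/r₁) = 1707.38 m/s, v₂ = √(GM/r₂) = 732.552 m/s.
Transfer speeds (vis-viva v² = GM(2/r − 1/a_t)): v₁ᵗ = 2218.99 m/s, v₂ᵗ = 408.479 m/s.
(a) ΔV₁ = |v₁ᵗ − v₁| ≈ 511.6 m/s = 511.6 m/s.
(b) ΔV₂ = |v₂ − v₂ᵗ| ≈ 324.1 m/s = 324.1 m/s.
(c) ΔV_total = ΔV₁ + ΔV₂ ≈ 835.7 m/s = 835.7 m/s.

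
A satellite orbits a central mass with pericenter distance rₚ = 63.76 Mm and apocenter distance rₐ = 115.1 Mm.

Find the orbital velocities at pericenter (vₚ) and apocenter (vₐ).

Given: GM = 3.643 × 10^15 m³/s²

Convert to SI: rₚ = 63.76 Mm = 6.376e+07 m; rₐ = 115.1 Mm = 1.151e+08 m.
Use the vis-viva equation v² = GM(2/r − 1/a) with a = (rₚ + rₐ)/2 = (6.376e+07 + 1.151e+08)/2 = 8.943e+07 m.
vₚ = √(GM · (2/rₚ − 1/a)) = √(3.643e+15 · (2/6.376e+07 − 1/8.943e+07)) m/s ≈ 8575 m/s = 8.575 km/s.
vₐ = √(GM · (2/rₐ − 1/a)) = √(3.643e+15 · (2/1.151e+08 − 1/8.943e+07)) m/s ≈ 4750 m/s = 4.75 km/s.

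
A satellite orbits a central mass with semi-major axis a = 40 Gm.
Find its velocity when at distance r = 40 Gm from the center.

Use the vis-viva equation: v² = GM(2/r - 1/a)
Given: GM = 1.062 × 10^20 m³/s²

Convert to SI: a = 40 Gm = 4e+10 m; r = 40 Gm = 4e+10 m.
Vis-viva: v = √(GM · (2/r − 1/a)).
2/r − 1/a = 2/4e+10 − 1/4e+10 = 2.5e-11 m⁻¹.
v = √(1.062e+20 · 2.5e-11) m/s ≈ 5.153e+04 m/s = 51.53 km/s.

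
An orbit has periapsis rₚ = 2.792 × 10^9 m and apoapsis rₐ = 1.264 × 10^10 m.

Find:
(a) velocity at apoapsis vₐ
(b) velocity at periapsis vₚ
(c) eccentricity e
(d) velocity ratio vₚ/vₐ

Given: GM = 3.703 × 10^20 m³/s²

(a) With a = (rₚ + rₐ)/2 = 7.716e+09 m, vₐ = √(GM (2/rₐ − 1/a)) = √(3.703e+20 · (2/1.264e+10 − 1/7.716e+09)) m/s ≈ 1.03e+05 m/s
(b) With a = (rₚ + rₐ)/2 = 7.716e+09 m, vₚ = √(GM (2/rₚ − 1/a)) = √(3.703e+20 · (2/2.792e+09 − 1/7.716e+09)) m/s ≈ 4.661e+05 m/s
(c) e = (rₐ − rₚ)/(rₐ + rₚ) = (1.264e+10 − 2.792e+09)/(1.264e+10 + 2.792e+09) ≈ 0.6382
(d) Conservation of angular momentum (rₚvₚ = rₐvₐ) gives vₚ/vₐ = rₐ/rₚ = 1.264e+10/2.792e+09 ≈ 4.527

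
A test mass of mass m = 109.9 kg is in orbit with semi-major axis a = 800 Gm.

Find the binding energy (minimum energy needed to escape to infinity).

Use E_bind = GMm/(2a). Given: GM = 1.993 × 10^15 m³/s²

Convert to SI: a = 800 Gm = 8e+11 m.
Total orbital energy is E = −GMm/(2a); binding energy is E_bind = −E = GMm/(2a).
E_bind = 1.993e+15 · 109.9 / (2 · 8e+11) J ≈ 1.369e+05 J = 136.9 kJ.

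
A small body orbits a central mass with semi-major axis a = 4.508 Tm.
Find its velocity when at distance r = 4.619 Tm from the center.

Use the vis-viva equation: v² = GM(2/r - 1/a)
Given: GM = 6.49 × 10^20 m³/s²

Convert to SI: a = 4.508 Tm = 4.508e+12 m; r = 4.619 Tm = 4.619e+12 m.
Vis-viva: v = √(GM · (2/r − 1/a)).
2/r − 1/a = 2/4.619e+12 − 1/4.508e+12 = 2.11166e-13 m⁻¹.
v = √(6.49e+20 · 2.11166e-13) m/s ≈ 1.171e+04 m/s = 11.71 km/s.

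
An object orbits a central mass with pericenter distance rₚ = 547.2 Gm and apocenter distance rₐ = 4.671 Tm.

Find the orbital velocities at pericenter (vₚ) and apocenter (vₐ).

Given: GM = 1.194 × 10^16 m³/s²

Convert to SI: rₚ = 547.2 Gm = 5.472e+11 m; rₐ = 4.671 Tm = 4.671e+12 m.
Use the vis-viva equation v² = GM(2/r − 1/a) with a = (rₚ + rₐ)/2 = (5.472e+11 + 4.671e+12)/2 = 2.6091e+12 m.
vₚ = √(GM · (2/rₚ − 1/a)) = √(1.194e+16 · (2/5.472e+11 − 1/2.6091e+12)) m/s ≈ 197.6 m/s = 197.6 m/s.
vₐ = √(GM · (2/rₐ − 1/a)) = √(1.194e+16 · (2/4.671e+12 − 1/2.6091e+12)) m/s ≈ 23.15 m/s = 23.15 m/s.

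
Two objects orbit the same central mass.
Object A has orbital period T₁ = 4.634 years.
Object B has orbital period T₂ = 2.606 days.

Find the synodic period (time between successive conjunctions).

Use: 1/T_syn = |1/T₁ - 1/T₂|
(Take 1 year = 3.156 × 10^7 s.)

Convert to SI: T₁ = 4.634 years = 1.46249e+08 s; T₂ = 2.606 days = 225158 s.
T_syn = |T₁ · T₂ / (T₁ − T₂)|.
T_syn = |1.46249e+08 · 225158 / (1.46249e+08 − 225158)| s ≈ 2.255e+05 s = 2.61 days.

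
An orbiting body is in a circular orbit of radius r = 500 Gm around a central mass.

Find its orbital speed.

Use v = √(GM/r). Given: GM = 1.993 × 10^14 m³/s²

Convert to SI: r = 500 Gm = 5e+11 m.
For a circular orbit, gravity supplies the centripetal force, so v = √(GM / r).
v = √(1.993e+14 / 5e+11) m/s ≈ 19.96 m/s = 19.96 m/s.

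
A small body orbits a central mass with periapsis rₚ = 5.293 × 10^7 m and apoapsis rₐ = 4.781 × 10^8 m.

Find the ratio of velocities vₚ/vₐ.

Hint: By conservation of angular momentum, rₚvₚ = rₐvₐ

Conservation of angular momentum gives rₚvₚ = rₐvₐ, so vₚ/vₐ = rₐ/rₚ.
vₚ/vₐ = 4.781e+08 / 5.293e+07 ≈ 9.033.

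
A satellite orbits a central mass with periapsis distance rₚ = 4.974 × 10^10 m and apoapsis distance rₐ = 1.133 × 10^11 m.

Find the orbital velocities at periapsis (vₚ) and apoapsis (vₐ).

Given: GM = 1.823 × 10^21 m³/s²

Use the vis-viva equation v² = GM(2/r − 1/a) with a = (rₚ + rₐ)/2 = (4.974e+10 + 1.133e+11)/2 = 8.152e+10 m.
vₚ = √(GM · (2/rₚ − 1/a)) = √(1.823e+21 · (2/4.974e+10 − 1/8.152e+10)) m/s ≈ 2.257e+05 m/s = 225.7 km/s.
vₐ = √(GM · (2/rₐ − 1/a)) = √(1.823e+21 · (2/1.133e+11 − 1/8.152e+10)) m/s ≈ 9.908e+04 m/s = 99.08 km/s.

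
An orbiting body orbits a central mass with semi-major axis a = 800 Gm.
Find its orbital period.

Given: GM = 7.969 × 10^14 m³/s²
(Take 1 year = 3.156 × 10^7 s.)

Convert to SI: a = 800 Gm = 8e+11 m.
Kepler's third law: T = 2π √(a³ / GM).
Substituting a = 8e+11 m and GM = 7.969e+14 m³/s²:
T = 2π √((8e+11)³ / 7.969e+14) s
T ≈ 1.593e+11 s = 5046 years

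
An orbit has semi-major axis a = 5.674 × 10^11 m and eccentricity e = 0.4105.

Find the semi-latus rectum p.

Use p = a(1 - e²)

p = a (1 − e²).
p = 5.674e+11 · (1 − (0.4105)²) = 5.674e+11 · 0.83149 ≈ 4.718e+11 m = 4.718 × 10^11 m.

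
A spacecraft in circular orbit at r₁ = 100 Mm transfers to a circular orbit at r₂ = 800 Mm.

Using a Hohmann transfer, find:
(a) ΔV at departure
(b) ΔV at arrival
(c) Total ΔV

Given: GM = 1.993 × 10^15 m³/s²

Convert to SI: r₁ = 100 Mm = 1e+08 m; r₂ = 800 Mm = 8e+08 m.
Transfer semi-major axis: a_t = (r₁ + r₂)/2 = (1e+08 + 8e+08)/2 = 4.5e+08 m.
Circular speeds: v₁ = √(GM/r₁) = 4464.3 m/s, v₂ = √(GM/r₂) = 1578.37 m/s.
Transfer speeds (vis-viva v² = GM(2/r − 1/a_t)): v₁ᵗ = 5952.4 m/s, v₂ᵗ = 744.05 m/s.
(a) ΔV₁ = |v₁ᵗ − v₁| ≈ 1488 m/s = 1.488 km/s.
(b) ΔV₂ = |v₂ − v₂ᵗ| ≈ 834.3 m/s = 834.3 m/s.
(c) ΔV_total = ΔV₁ + ΔV₂ ≈ 2322 m/s = 2.322 km/s.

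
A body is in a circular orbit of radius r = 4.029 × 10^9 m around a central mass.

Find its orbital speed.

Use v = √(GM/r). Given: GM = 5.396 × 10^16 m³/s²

For a circular orbit, gravity supplies the centripetal force, so v = √(GM / r).
v = √(5.396e+16 / 4.029e+09) m/s ≈ 3660 m/s = 3.66 km/s.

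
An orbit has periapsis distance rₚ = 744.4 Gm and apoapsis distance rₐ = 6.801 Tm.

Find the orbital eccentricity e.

Convert to SI: rₚ = 744.4 Gm = 7.444e+11 m; rₐ = 6.801 Tm = 6.801e+12 m.
e = (rₐ − rₚ) / (rₐ + rₚ).
e = (6.801e+12 − 7.444e+11) / (6.801e+12 + 7.444e+11) = 6.0566e+12 / 7.5454e+12 ≈ 0.8027.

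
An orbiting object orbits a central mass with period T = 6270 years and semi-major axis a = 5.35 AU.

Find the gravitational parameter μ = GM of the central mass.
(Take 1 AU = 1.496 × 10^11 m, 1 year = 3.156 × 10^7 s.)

Convert to SI: T = 6270 years = 1.97881e+11 s; a = 5.35 AU = 8.0036e+11 m.
GM = 4π² · a³ / T².
GM = 4π² · (8.0036e+11)³ / (1.97881e+11)² m³/s² ≈ 5.169e+14 m³/s² = 5.169 × 10^14 m³/s².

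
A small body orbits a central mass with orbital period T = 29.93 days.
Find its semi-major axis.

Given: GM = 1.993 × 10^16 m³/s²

Convert to SI: T = 29.93 days = 2.58595e+06 s.
Invert Kepler's third law: a = (GM · T² / (4π²))^(1/3).
Substituting T = 2.58595e+06 s and GM = 1.993e+16 m³/s²:
a = (1.993e+16 · (2.58595e+06)² / (4π²))^(1/3) m
a ≈ 1.5e+09 m = 1.5 Gm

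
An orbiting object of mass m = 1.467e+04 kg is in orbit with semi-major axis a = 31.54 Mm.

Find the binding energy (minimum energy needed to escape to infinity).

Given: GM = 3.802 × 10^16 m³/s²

Convert to SI: a = 31.54 Mm = 3.154e+07 m.
Total orbital energy is E = −GMm/(2a); binding energy is E_bind = −E = GMm/(2a).
E_bind = 3.802e+16 · 1.467e+04 / (2 · 3.154e+07) J ≈ 8.842e+12 J = 8.842 TJ.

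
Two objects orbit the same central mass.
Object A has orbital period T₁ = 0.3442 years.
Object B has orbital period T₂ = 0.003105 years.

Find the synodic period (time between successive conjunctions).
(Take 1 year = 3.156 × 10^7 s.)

Convert to SI: T₁ = 0.3442 years = 1.0863e+07 s; T₂ = 0.003105 years = 97993.8 s.
T_syn = |T₁ · T₂ / (T₁ − T₂)|.
T_syn = |1.0863e+07 · 97993.8 / (1.0863e+07 − 97993.8)| s ≈ 9.889e+04 s = 0.003133 years.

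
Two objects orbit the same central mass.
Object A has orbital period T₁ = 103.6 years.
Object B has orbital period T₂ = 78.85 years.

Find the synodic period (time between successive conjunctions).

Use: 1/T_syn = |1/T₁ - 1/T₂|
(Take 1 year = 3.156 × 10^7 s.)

Convert to SI: T₁ = 103.6 years = 3.26962e+09 s; T₂ = 78.85 years = 2.48851e+09 s.
T_syn = |T₁ · T₂ / (T₁ − T₂)|.
T_syn = |3.26962e+09 · 2.48851e+09 / (3.26962e+09 − 2.48851e+09)| s ≈ 1.042e+10 s = 330.1 years.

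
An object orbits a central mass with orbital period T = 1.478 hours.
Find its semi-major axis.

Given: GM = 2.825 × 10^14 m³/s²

Convert to SI: T = 1.478 hours = 5320.8 s.
Invert Kepler's third law: a = (GM · T² / (4π²))^(1/3).
Substituting T = 5320.8 s and GM = 2.825e+14 m³/s²:
a = (2.825e+14 · (5320.8)² / (4π²))^(1/3) m
a ≈ 5.873e+06 m = 5.873 Mm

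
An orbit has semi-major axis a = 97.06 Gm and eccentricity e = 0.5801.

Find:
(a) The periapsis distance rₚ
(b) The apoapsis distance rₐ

Convert to SI: a = 97.06 Gm = 9.706e+10 m.
(a) rₚ = a(1 − e) = 9.706e+10 · (1 − 0.5801) = 9.706e+10 · 0.4199 ≈ 4.076e+10 m = 40.76 Gm.
(b) rₐ = a(1 + e) = 9.706e+10 · (1 + 0.5801) = 9.706e+10 · 1.5801 ≈ 1.534e+11 m = 153.4 Gm.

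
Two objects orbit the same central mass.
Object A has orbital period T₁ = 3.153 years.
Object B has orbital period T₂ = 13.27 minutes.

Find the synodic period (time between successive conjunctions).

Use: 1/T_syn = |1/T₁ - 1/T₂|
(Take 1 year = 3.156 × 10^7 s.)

Convert to SI: T₁ = 3.153 years = 9.95087e+07 s; T₂ = 13.27 minutes = 796.2 s.
T_syn = |T₁ · T₂ / (T₁ − T₂)|.
T_syn = |9.95087e+07 · 796.2 / (9.95087e+07 − 796.2)| s ≈ 796.2 s = 13.27 minutes.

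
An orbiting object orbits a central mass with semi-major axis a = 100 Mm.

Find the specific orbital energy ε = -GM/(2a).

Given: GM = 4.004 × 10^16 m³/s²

Convert to SI: a = 100 Mm = 1e+08 m.
ε = −GM / (2a).
ε = −4.004e+16 / (2 · 1e+08) J/kg ≈ -2.002e+08 J/kg = -200.2 MJ/kg.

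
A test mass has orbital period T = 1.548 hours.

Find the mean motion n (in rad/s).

Convert to SI: T = 1.548 hours = 5572.8 s.
n = 2π / T.
n = 2π / 5572.8 s ≈ 0.001127 rad/s.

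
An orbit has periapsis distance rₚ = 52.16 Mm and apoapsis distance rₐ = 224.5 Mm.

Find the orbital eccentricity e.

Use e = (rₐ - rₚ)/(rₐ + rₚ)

Convert to SI: rₚ = 52.16 Mm = 5.216e+07 m; rₐ = 224.5 Mm = 2.245e+08 m.
e = (rₐ − rₚ) / (rₐ + rₚ).
e = (2.245e+08 − 5.216e+07) / (2.245e+08 + 5.216e+07) = 1.7234e+08 / 2.7666e+08 ≈ 0.6229.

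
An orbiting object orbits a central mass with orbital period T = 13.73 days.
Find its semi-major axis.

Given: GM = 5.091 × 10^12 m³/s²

Convert to SI: T = 13.73 days = 1.18627e+06 s.
Invert Kepler's third law: a = (GM · T² / (4π²))^(1/3).
Substituting T = 1.18627e+06 s and GM = 5.091e+12 m³/s²:
a = (5.091e+12 · (1.18627e+06)² / (4π²))^(1/3) m
a ≈ 5.662e+07 m = 56.62 Mm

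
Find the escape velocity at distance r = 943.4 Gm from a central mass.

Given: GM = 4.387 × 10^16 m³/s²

Convert to SI: r = 943.4 Gm = 9.434e+11 m.
Escape velocity comes from setting total energy to zero: ½v² − GM/r = 0 ⇒ v_esc = √(2GM / r).
v_esc = √(2 · 4.387e+16 / 9.434e+11) m/s ≈ 305 m/s = 305 m/s.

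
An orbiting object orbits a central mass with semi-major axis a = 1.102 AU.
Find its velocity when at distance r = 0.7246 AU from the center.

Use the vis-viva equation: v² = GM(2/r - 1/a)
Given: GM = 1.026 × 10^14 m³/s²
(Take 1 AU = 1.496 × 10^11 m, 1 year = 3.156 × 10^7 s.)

Convert to SI: a = 1.102 AU = 1.64859e+11 m; r = 0.7246 AU = 1.084e+11 m.
Vis-viva: v = √(GM · (2/r − 1/a)).
2/r − 1/a = 2/1.084e+11 − 1/1.64859e+11 = 1.23844e-11 m⁻¹.
v = √(1.026e+14 · 1.23844e-11) m/s ≈ 35.65 m/s = 0.00752 AU/year.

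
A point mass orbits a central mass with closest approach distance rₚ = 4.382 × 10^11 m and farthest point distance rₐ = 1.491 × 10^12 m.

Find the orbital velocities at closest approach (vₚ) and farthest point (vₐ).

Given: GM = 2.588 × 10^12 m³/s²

Use the vis-viva equation v² = GM(2/r − 1/a) with a = (rₚ + rₐ)/2 = (4.382e+11 + 1.491e+12)/2 = 9.646e+11 m.
vₚ = √(GM · (2/rₚ − 1/a)) = √(2.588e+12 · (2/4.382e+11 − 1/9.646e+11)) m/s ≈ 3.021 m/s = 3.021 m/s.
vₐ = √(GM · (2/rₐ − 1/a)) = √(2.588e+12 · (2/1.491e+12 − 1/9.646e+11)) m/s ≈ 0.888 m/s = 0.888 m/s.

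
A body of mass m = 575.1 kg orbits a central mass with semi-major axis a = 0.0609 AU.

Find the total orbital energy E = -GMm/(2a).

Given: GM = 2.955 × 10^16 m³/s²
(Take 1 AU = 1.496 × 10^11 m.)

Convert to SI: a = 0.0609 AU = 9.11064e+09 m.
E = −GMm / (2a).
E = −2.955e+16 · 575.1 / (2 · 9.11064e+09) J ≈ -9.327e+08 J = -932.7 MJ.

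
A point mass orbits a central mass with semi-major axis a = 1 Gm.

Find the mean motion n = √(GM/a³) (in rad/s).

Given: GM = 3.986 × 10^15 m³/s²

Convert to SI: a = 1 Gm = 1e+09 m.
n = √(GM / a³).
n = √(3.986e+15 / (1e+09)³) rad/s ≈ 1.996e-06 rad/s.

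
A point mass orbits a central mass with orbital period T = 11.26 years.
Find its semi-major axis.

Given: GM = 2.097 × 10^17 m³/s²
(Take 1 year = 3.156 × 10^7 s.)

Convert to SI: T = 11.26 years = 3.55366e+08 s.
Invert Kepler's third law: a = (GM · T² / (4π²))^(1/3).
Substituting T = 3.55366e+08 s and GM = 2.097e+17 m³/s²:
a = (2.097e+17 · (3.55366e+08)² / (4π²))^(1/3) m
a ≈ 8.754e+10 m = 8.754 × 10^10 m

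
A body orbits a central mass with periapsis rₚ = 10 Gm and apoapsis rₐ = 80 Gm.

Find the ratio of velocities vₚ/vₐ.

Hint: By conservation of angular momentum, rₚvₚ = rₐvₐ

Convert to SI: rₚ = 10 Gm = 1e+10 m; rₐ = 80 Gm = 8e+10 m.
Conservation of angular momentum gives rₚvₚ = rₐvₐ, so vₚ/vₐ = rₐ/rₚ.
vₚ/vₐ = 8e+10 / 1e+10 ≈ 8.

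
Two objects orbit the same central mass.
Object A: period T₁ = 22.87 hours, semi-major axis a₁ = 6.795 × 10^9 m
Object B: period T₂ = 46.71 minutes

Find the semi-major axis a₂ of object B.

Convert to SI: T₁ = 22.87 hours = 82332 s; T₂ = 46.71 minutes = 2802.6 s.
Kepler's third law: (T₁/T₂)² = (a₁/a₂)³ ⇒ a₂ = a₁ · (T₂/T₁)^(2/3).
T₂/T₁ = 2802.6 / 82332 = 0.0340402.
a₂ = 6.795e+09 · (0.0340402)^(2/3) m ≈ 7.137e+08 m = 7.137 × 10^8 m.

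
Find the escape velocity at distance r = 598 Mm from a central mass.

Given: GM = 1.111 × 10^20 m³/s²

Convert to SI: r = 598 Mm = 5.98e+08 m.
Escape velocity comes from setting total energy to zero: ½v² − GM/r = 0 ⇒ v_esc = √(2GM / r).
v_esc = √(2 · 1.111e+20 / 5.98e+08) m/s ≈ 6.096e+05 m/s = 609.6 km/s.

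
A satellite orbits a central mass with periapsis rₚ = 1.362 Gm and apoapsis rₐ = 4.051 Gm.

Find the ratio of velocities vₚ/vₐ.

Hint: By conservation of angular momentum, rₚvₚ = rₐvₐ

Convert to SI: rₚ = 1.362 Gm = 1.362e+09 m; rₐ = 4.051 Gm = 4.051e+09 m.
Conservation of angular momentum gives rₚvₚ = rₐvₐ, so vₚ/vₐ = rₐ/rₚ.
vₚ/vₐ = 4.051e+09 / 1.362e+09 ≈ 2.974.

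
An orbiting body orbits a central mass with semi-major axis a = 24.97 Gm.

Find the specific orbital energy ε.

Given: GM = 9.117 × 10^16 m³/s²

Convert to SI: a = 24.97 Gm = 2.497e+10 m.
ε = −GM / (2a).
ε = −9.117e+16 / (2 · 2.497e+10) J/kg ≈ -1.826e+06 J/kg = -1.826 MJ/kg.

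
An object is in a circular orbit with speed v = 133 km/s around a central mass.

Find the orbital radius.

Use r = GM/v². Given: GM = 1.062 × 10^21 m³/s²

Convert to SI: v = 133 km/s = 133000 m/s.
For a circular orbit, v² = GM / r, so r = GM / v².
r = 1.062e+21 / (133000)² m ≈ 6.004e+10 m = 60.04 Gm.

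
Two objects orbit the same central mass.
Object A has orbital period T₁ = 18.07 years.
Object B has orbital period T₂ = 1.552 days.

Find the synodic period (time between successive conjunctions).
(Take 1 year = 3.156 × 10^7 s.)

Convert to SI: T₁ = 18.07 years = 5.70289e+08 s; T₂ = 1.552 days = 134093 s.
T_syn = |T₁ · T₂ / (T₁ − T₂)|.
T_syn = |5.70289e+08 · 134093 / (5.70289e+08 − 134093)| s ≈ 1.341e+05 s = 1.552 days.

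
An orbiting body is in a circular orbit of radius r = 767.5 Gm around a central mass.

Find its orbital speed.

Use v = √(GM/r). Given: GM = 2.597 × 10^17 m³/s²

Convert to SI: r = 767.5 Gm = 7.675e+11 m.
For a circular orbit, gravity supplies the centripetal force, so v = √(GM / r).
v = √(2.597e+17 / 7.675e+11) m/s ≈ 581.7 m/s = 581.7 m/s.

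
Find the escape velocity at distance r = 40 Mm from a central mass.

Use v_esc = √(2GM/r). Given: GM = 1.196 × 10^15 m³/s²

Convert to SI: r = 40 Mm = 4e+07 m.
Escape velocity comes from setting total energy to zero: ½v² − GM/r = 0 ⇒ v_esc = √(2GM / r).
v_esc = √(2 · 1.196e+15 / 4e+07) m/s ≈ 7733 m/s = 7.733 km/s.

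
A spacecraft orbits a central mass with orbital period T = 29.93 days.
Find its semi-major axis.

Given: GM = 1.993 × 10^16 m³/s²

Convert to SI: T = 29.93 days = 2.58595e+06 s.
Invert Kepler's third law: a = (GM · T² / (4π²))^(1/3).
Substituting T = 2.58595e+06 s and GM = 1.993e+16 m³/s²:
a = (1.993e+16 · (2.58595e+06)² / (4π²))^(1/3) m
a ≈ 1.5e+09 m = 1.5 Gm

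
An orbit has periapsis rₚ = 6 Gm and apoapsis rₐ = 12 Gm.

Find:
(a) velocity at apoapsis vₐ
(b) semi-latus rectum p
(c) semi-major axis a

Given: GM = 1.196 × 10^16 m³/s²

Convert to SI: rₚ = 6 Gm = 6e+09 m; rₐ = 12 Gm = 1.2e+10 m.
(a) With a = (rₚ + rₐ)/2 = 9e+09 m, vₐ = √(GM (2/rₐ − 1/a)) = √(1.196e+16 · (2/1.2e+10 − 1/9e+09)) m/s ≈ 815.1 m/s
(b) From a = (rₚ + rₐ)/2 = 9e+09 m and e = (rₐ − rₚ)/(rₐ + rₚ) = 0.333333, p = a(1 − e²) = 9e+09 · (1 − (0.333333)²) ≈ 8e+09 m
(c) a = (rₚ + rₐ)/2 = (6e+09 + 1.2e+10)/2 ≈ 9e+09 m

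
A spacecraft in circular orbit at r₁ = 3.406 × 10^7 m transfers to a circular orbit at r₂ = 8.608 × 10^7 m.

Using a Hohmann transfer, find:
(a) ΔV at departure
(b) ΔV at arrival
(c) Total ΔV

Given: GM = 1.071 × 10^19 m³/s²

Transfer semi-major axis: a_t = (r₁ + r₂)/2 = (3.406e+07 + 8.608e+07)/2 = 6.007e+07 m.
Circular speeds: v₁ = √(GM/r₁) = 560754 m/s, v₂ = √(GM/r₂) = 352731 m/s.
Transfer speeds (vis-viva v² = GM(2/r − 1/a_t)): v₁ᵗ = 671266 m/s, v₂ᵗ = 265606 m/s.
(a) ΔV₁ = |v₁ᵗ − v₁| ≈ 1.105e+05 m/s = 110.5 km/s.
(b) ΔV₂ = |v₂ − v₂ᵗ| ≈ 8.713e+04 m/s = 87.13 km/s.
(c) ΔV_total = ΔV₁ + ΔV₂ ≈ 1.976e+05 m/s = 197.6 km/s.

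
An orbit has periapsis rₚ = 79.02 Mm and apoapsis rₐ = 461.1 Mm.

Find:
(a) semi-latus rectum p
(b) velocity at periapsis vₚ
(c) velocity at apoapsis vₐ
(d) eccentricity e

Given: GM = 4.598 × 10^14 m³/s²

Convert to SI: rₚ = 79.02 Mm = 7.902e+07 m; rₐ = 461.1 Mm = 4.611e+08 m.
(a) From a = (rₚ + rₐ)/2 = 2.7006e+08 m and e = (rₐ − rₚ)/(rₐ + rₚ) = 0.707398, p = a(1 − e²) = 2.7006e+08 · (1 − (0.707398)²) ≈ 1.349e+08 m
(b) With a = (rₚ + rₐ)/2 = 2.7006e+08 m, vₚ = √(GM (2/rₚ − 1/a)) = √(4.598e+14 · (2/7.902e+07 − 1/2.7006e+08)) m/s ≈ 3152 m/s
(c) With a = (rₚ + rₐ)/2 = 2.7006e+08 m, vₐ = √(GM (2/rₐ − 1/a)) = √(4.598e+14 · (2/4.611e+08 − 1/2.7006e+08)) m/s ≈ 540.2 m/s
(d) e = (rₐ − rₚ)/(rₐ + rₚ) = (4.611e+08 − 7.902e+07)/(4.611e+08 + 7.902e+07) ≈ 0.7074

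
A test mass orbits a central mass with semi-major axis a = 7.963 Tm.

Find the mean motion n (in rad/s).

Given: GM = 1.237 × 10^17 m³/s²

Convert to SI: a = 7.963 Tm = 7.963e+12 m.
n = √(GM / a³).
n = √(1.237e+17 / (7.963e+12)³) rad/s ≈ 1.565e-11 rad/s.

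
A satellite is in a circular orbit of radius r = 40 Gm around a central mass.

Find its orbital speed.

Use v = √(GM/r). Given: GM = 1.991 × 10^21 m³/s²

Convert to SI: r = 40 Gm = 4e+10 m.
For a circular orbit, gravity supplies the centripetal force, so v = √(GM / r).
v = √(1.991e+21 / 4e+10) m/s ≈ 2.231e+05 m/s = 223.1 km/s.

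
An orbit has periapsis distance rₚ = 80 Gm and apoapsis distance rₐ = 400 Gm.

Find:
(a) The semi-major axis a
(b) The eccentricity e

Convert to SI: rₚ = 80 Gm = 8e+10 m; rₐ = 400 Gm = 4e+11 m.
(a) a = (rₚ + rₐ) / 2 = (8e+10 + 4e+11) / 2 ≈ 2.4e+11 m = 240 Gm.
(b) e = (rₐ − rₚ) / (rₐ + rₚ) = (4e+11 − 8e+10) / (4e+11 + 8e+10) ≈ 0.6667.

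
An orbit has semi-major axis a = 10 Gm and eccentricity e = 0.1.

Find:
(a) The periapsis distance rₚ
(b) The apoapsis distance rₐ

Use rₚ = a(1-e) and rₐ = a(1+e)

Convert to SI: a = 10 Gm = 1e+10 m.
(a) rₚ = a(1 − e) = 1e+10 · (1 − 0.1) = 1e+10 · 0.9 ≈ 9e+09 m = 9 Gm.
(b) rₐ = a(1 + e) = 1e+10 · (1 + 0.1) = 1e+10 · 1.1 ≈ 1.1e+10 m = 11 Gm.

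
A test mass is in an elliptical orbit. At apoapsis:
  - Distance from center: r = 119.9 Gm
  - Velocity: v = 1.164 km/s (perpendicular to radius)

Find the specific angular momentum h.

Convert to SI: r = 119.9 Gm = 1.199e+11 m; v = 1.164 km/s = 1164 m/s.
With v perpendicular to r, h = r · v.
h = 1.199e+11 · 1164 m²/s ≈ 1.396e+14 m²/s.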